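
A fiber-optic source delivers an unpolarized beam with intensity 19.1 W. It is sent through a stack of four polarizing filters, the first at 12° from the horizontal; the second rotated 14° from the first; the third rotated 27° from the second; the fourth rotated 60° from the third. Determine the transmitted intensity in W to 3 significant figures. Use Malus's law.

I ≈ 1.78 W

Unpolarized light through the first polarizer → I₁ = 19.1 W/2 = 9.55 W, polarized at 12°.
I₂ = I₁ · cos²(14°) = 9.55 · 0.9415 = 8.991 W.
I₃ = I₂ · cos²(27°) = 8.991 · 0.7939 = 7.138 W.
I₄ = I₃ · cos²(60°) = 7.138 · 0.25 = 1.784 W.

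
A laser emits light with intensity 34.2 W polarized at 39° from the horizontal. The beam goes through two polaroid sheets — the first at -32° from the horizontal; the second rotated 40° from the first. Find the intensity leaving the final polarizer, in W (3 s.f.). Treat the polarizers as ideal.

I ≈ 2.13 W

I₁ = 34.2 W · cos²(71°) = 3.625 W.
I₂ = I₁ · cos²(40°) = 3.625 · 0.5868 = 2.127 W.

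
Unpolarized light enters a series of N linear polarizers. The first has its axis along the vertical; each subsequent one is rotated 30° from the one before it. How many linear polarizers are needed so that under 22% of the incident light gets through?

First polarizer halves the unpolarized light: factor 1/2.
Each further stage multiplies by cos²(30°) = 0.75.
After N polarizers: T = 0.5·0.75^(N−1). Require T < 0.22 ⇒ N−1 > ln(0.22/0.5)/ln(0.75) = 2.85, so N−1 ≥ 3 and N = 4.
Check: N=4 gives T = 0.2109 < 0.22; N=3 gives T = 0.2813.

N = 4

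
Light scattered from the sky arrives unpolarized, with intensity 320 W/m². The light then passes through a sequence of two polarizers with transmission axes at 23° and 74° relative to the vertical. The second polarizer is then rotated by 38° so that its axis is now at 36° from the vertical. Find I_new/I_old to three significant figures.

I_new/I_old ≈ 2.40

Before rotation:
Unpolarized light through the first polarizer → I₁ = ½ I₀, now polarized at 23°.
I₂ = I₁ cos²(74° − 23°) = 0.5 I₀ · cos²(51°) = 0.198 I₀.
After rotation:
Unpolarized light through the first polarizer → I₁ = ½ I₀, now polarized at 23°.
I₂ = I₁ cos²(36° − 23°) = 0.5 I₀ · cos²(13°) = 0.4747 I₀.
Ratio = 0.4747 / 0.198 = 2.397.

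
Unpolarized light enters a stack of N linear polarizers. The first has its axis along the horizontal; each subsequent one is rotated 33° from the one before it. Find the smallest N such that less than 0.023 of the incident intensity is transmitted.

First polarizer halves the unpolarized light: factor 1/2.
Each further stage multiplies by cos²(33°) = 0.7034.
After N polarizers: T = 0.5·0.7034^(N−1). Require T < 0.023 ⇒ N−1 > ln(0.023/0.5)/ln(0.7034) = 8.75, so N−1 ≥ 9 and N = 10.
Check: N=10 gives T = 0.02107 < 0.023; N=9 gives T = 0.02995.

N = 10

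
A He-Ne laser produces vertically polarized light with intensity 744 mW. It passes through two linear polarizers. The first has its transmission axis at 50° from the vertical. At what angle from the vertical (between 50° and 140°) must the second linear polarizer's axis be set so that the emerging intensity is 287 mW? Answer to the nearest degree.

I₁ = I₀ cos²(50° − 0°) = I₀ cos²(50°) = 0.4132 I₀.
Target fraction: 287 / 744 mW = 0.3858 of I₀.
Need I₂/I₀ = 0.3858, so cos²(θ − 50°) = 0.3858 / 0.4132 = 0.9336.
θ − 50° = arccos(√0.9336) = 14.9°, giving θ ≈ 50 + 14.9 = 64.9°.

θ ≈ 65°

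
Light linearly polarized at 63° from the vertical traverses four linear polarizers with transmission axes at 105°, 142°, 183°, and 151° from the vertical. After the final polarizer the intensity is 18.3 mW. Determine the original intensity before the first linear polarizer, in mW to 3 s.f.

I₁ = I₀ cos²(105° − 63°) = I₀ cos²(42°) = 0.5523 I₀.
I₂ = I₁ cos²(142° − 105°) = 0.5523 I₀ · cos²(37°) = 0.3522 I₀.
I₃ = I₂ cos²(183° − 142°) = 0.3522 I₀ · cos²(41°) = 0.2006 I₀.
I₄ = I₃ cos²(151° − 183°) = 0.2006 I₀ · cos²(32°) = 0.1443 I₀.
So 18.3 mW = 0.1443 I₀, giving I₀ = 18.3/0.1443 = 126.8 mW.

I₀ ≈ 127 mW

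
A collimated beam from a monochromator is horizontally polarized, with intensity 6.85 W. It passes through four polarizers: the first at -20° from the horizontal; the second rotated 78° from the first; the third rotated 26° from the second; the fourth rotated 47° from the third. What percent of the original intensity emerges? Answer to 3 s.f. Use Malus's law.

By Malus's law, I₁ = 6.85 W · cos²(20°) = 6.049 W.
I₂ = I₁ · cos²(78°) = 6.049 · 0.04323 = 0.2615 W.
I₃ = I₂ · cos²(26°) = 0.2615 · 0.8078 = 0.2112 W.
I₄ = I₃ · cos²(47°) = 0.2112 · 0.4651 = 0.09824 W.
That is 1.434% of the incident intensity.

≈ 1.43%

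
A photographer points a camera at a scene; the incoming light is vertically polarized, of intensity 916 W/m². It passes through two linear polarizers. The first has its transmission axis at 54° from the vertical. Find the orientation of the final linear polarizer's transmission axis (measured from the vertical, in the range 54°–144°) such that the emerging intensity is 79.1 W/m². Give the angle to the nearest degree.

By Malus's law, I₁ = I₀ cos²(54° − 0°) = I₀ cos²(54°) = 0.3455 I₀.
Target fraction: 79.1 / 916 W/m² = 0.08635 of I₀.
Need I₂/I₀ = 0.08635, so cos²(θ − 54°) = 0.08635 / 0.3455 = 0.2499.
θ − 54° = arccos(√0.2499) = 60.0°, giving θ ≈ 54 + 60.0 = 114.0°.

θ ≈ 114°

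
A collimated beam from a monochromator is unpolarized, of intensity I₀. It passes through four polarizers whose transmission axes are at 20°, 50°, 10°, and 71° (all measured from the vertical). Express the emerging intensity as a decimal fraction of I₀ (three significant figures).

≈ 0.0517 I₀

Unpolarized light through the first polarizer → I₁ = ½ I₀, now polarized at 20°.
I₂ = I₁ cos²(50° − 20°) = 0.5 I₀ · cos²(30°) = 0.375 I₀.
I₃ = I₂ cos²(10° − 50°) = 0.375 I₀ · cos²(40°) = 0.2201 I₀.
I₄ = I₃ cos²(71° − 10°) = 0.2201 I₀ · cos²(61°) = 0.05172 I₀.
Transmitted fraction = 0.05172.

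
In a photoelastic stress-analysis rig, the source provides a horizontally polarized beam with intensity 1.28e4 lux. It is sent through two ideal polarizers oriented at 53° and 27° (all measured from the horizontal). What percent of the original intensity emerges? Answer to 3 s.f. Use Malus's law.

≈ 29.3%

By Malus's law, I₁ = 1.28e4 lux · cos²(53°) = 4636 lux.
I₂ = I₁ · cos²(26°) = 4636 · 0.8078 = 3745 lux.
That is 29.26% of the incident intensity.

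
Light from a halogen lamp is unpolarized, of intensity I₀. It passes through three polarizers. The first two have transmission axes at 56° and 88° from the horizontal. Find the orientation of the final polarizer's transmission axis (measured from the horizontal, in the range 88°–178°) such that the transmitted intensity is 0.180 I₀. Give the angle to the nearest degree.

Unpolarized light through the first polarizer → I₁ = ½ I₀, now polarized at 56°.
I₂ = I₁ cos²(88° − 56°) = 0.5 I₀ · cos²(32°) = 0.3596 I₀.
Need I₃/I₀ = 0.18, so cos²(θ − 88°) = 0.18 / 0.3596 = 0.5006.
θ − 88° = arccos(√0.5006) = 45.0°, giving θ ≈ 88 + 45.0 = 133.0°.

θ ≈ 133°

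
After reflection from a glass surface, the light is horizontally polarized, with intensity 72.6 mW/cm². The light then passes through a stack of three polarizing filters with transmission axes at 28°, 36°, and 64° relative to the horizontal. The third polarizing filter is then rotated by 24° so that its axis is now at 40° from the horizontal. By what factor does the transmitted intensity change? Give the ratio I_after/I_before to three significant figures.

Before rotation:
I₁ = I₀ cos²(28° − 0°) = I₀ cos²(28°) = 0.7796 I₀.
I₂ = I₁ cos²(36° − 28°) = 0.7796 I₀ · cos²(8°) = 0.7645 I₀.
I₃ = I₂ cos²(64° − 36°) = 0.7645 I₀ · cos²(28°) = 0.596 I₀.
After rotation:
I₁ = I₀ cos²(28° − 0°) = I₀ cos²(28°) = 0.7796 I₀.
I₂ = I₁ cos²(36° − 28°) = 0.7796 I₀ · cos²(8°) = 0.7645 I₀.
I₃ = I₂ cos²(40° − 36°) = 0.7645 I₀ · cos²(4°) = 0.7608 I₀.
Ratio = 0.7608 / 0.596 = 1.276.

I_new/I_old ≈ 1.28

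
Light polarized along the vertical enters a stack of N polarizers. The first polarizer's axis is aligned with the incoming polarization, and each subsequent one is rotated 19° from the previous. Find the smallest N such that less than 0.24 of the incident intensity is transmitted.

First polarizer is aligned with the polarization: full transmission.
Each further stage multiplies by cos²(19°) = 0.894.
After N polarizers: T = 0.894^(N−1). Require T < 0.24 ⇒ N−1 > ln(0.24)/ln(0.894) = 12.74, so N−1 ≥ 13 and N = 14.
Check: N=14 gives T = 0.233 < 0.24; N=13 gives T = 0.2607.

N = 14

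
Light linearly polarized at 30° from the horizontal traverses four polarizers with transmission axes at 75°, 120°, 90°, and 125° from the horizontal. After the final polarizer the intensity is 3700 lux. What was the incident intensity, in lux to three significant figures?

I₀ ≈ 2.94e4 lux

By Malus's law, I₁ = I₀ cos²(75° − 30°) = I₀ cos²(45°) = 0.5 I₀.
I₂ = I₁ cos²(120° − 75°) = 0.5 I₀ · cos²(45°) = 0.25 I₀.
I₃ = I₂ cos²(90° − 120°) = 0.25 I₀ · cos²(30°) = 0.1875 I₀.
I₄ = I₃ cos²(125° − 90°) = 0.1875 I₀ · cos²(35°) = 0.1258 I₀.
So 3700 lux = 0.1258 I₀, giving I₀ = 3700/0.1258 = 2.941e+04 lux.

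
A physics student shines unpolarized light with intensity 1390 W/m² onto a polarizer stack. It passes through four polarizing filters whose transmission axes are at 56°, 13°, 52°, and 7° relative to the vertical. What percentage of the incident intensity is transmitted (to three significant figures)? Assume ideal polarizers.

≈ 8.08%

Unpolarized light through the first polarizer → I₁ = 1390 W/m²/2 = 695 W/m², polarized at 56°.
I₂ = I₁ · cos²(43°) = 695 · 0.5349 = 371.7 W/m².
I₃ = I₂ · cos²(39°) = 371.7 · 0.604 = 224.5 W/m².
I₄ = I₃ · cos²(45°) = 224.5 · 0.5 = 112.3 W/m².
That is 8.076% of the incident intensity.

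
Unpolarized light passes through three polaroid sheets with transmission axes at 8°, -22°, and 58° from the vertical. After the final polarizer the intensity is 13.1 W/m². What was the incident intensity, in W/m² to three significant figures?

Unpolarized light through the first polarizer → I₁ = ½ I₀, now polarized at 8°.
I₂ = I₁ cos²(-22° − 8°) = 0.5 I₀ · cos²(30°) = 0.375 I₀.
I₃ = I₂ cos²(58° + 22°) = 0.375 I₀ · cos²(80°) = 0.01131 I₀.
So 13.1 W/m² = 0.01131 I₀, giving I₀ = 13.1/0.01131 = 1159 W/m².

I₀ ≈ 1160 W/m²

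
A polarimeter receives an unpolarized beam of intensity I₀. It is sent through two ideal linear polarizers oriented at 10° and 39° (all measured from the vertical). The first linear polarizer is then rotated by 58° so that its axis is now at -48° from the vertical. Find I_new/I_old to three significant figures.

I_new/I_old ≈ 0.00358

Before rotation:
Unpolarized light through the first polarizer → I₁ = ½ I₀, now polarized at 10°.
I₂ = I₁ cos²(39° − 10°) = 0.5 I₀ · cos²(29°) = 0.3825 I₀.
After rotation:
Unpolarized light through the first polarizer → I₁ = ½ I₀, now polarized at -48°.
I₂ = I₁ cos²(39° + 48°) = 0.5 I₀ · cos²(87°) = 0.00137 I₀.
Ratio = 0.00137 / 0.3825 = 0.003581.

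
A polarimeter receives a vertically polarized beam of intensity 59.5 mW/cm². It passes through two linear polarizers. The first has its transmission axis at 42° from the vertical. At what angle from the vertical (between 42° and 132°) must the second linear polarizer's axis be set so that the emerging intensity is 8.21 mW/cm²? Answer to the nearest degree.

I₁ = I₀ cos²(42° − 0°) = I₀ cos²(42°) = 0.5523 I₀.
Target fraction: 8.21 / 59.5 mW/cm² = 0.138 of I₀.
Need I₂/I₀ = 0.138, so cos²(θ − 42°) = 0.138 / 0.5523 = 0.2498.
θ − 42° = arccos(√0.2498) = 60.0°, giving θ ≈ 42 + 60.0 = 102.0°.

θ ≈ 102°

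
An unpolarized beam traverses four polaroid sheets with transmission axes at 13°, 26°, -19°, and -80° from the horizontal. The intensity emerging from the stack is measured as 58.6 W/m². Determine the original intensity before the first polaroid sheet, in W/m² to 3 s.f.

I₀ ≈ 1050 W/m²

Unpolarized light through the first polarizer → I₁ = ½ I₀, now polarized at 13°.
I₂ = I₁ cos²(26° − 13°) = 0.5 I₀ · cos²(13°) = 0.4747 I₀.
I₃ = I₂ cos²(-19° − 26°) = 0.4747 I₀ · cos²(45°) = 0.2373 I₀.
I₄ = I₃ cos²(-80° + 19°) = 0.2373 I₀ · cos²(61°) = 0.05579 I₀.
So 58.6 W/m² = 0.05579 I₀, giving I₀ = 58.6/0.05579 = 1050 W/m².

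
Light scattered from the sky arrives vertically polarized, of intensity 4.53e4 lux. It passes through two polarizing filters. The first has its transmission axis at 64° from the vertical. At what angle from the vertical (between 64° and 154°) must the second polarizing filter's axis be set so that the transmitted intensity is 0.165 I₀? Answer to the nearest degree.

θ ≈ 86°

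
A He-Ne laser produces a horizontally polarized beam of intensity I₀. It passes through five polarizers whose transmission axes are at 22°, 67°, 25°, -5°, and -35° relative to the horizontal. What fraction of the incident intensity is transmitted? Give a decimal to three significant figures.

I₁ = I₀ cos²(22° − 0°) = I₀ cos²(22°) = 0.8597 I₀.
I₂ = I₁ cos²(67° − 22°) = 0.8597 I₀ · cos²(45°) = 0.4298 I₀.
I₃ = I₂ cos²(25° − 67°) = 0.4298 I₀ · cos²(42°) = 0.2374 I₀.
I₄ = I₃ cos²(-5° − 25°) = 0.2374 I₀ · cos²(30°) = 0.178 I₀.
I₅ = I₄ cos²(-35° + 5°) = 0.178 I₀ · cos²(30°) = 0.1335 I₀.
Transmitted fraction = 0.1335.

≈ 0.134 I₀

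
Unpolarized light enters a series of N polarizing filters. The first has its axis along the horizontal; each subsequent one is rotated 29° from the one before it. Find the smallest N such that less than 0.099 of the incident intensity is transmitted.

First polarizer halves the unpolarized light: factor 1/2.
Each further stage multiplies by cos²(29°) = 0.765.
After N polarizers: T = 0.5·0.765^(N−1). Require T < 0.099 ⇒ N−1 > ln(0.099/0.5)/ln(0.765) = 6.04, so N−1 ≥ 7 and N = 8.
Check: N=8 gives T = 0.07664 < 0.099; N=7 gives T = 0.1002.

N = 8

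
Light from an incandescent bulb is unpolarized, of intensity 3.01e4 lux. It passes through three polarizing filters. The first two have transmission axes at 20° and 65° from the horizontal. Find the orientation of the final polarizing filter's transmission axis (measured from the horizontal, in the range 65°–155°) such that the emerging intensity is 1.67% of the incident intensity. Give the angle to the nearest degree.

Unpolarized light through the first polarizer → I₁ = ½ I₀, now polarized at 20°.
I₂ = I₁ cos²(65° − 20°) = 0.5 I₀ · cos²(45°) = 0.25 I₀.
Need I₃/I₀ = 0.0167, so cos²(θ − 65°) = 0.0167 / 0.25 = 0.0668.
θ − 65° = arccos(√0.0668) = 75.0°, giving θ ≈ 65 + 75.0 = 140.0°.

θ ≈ 140°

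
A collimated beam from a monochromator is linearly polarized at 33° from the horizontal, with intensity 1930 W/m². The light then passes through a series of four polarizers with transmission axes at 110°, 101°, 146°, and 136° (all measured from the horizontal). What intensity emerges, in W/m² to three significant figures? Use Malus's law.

By Malus's law, I₁ = 1930 W/m² · cos²(77°) = 97.66 W/m².
I₂ = I₁ · cos²(9°) = 97.66 · 0.9755 = 95.27 W/m².
I₃ = I₂ · cos²(45°) = 95.27 · 0.5 = 47.64 W/m².
I₄ = I₃ · cos²(10°) = 47.64 · 0.9698 = 46.2 W/m².

I ≈ 46.2 W/m²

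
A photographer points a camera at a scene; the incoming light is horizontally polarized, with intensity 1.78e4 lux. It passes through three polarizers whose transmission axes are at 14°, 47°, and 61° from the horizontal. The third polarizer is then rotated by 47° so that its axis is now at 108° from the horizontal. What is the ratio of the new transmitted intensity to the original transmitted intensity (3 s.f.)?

I_new/I_old ≈ 0.250

Before rotation:
I₁ = I₀ cos²(14° − 0°) = I₀ cos²(14°) = 0.9415 I₀.
I₂ = I₁ cos²(47° − 14°) = 0.9415 I₀ · cos²(33°) = 0.6622 I₀.
I₃ = I₂ cos²(61° − 47°) = 0.6622 I₀ · cos²(14°) = 0.6234 I₀.
After rotation:
I₁ = I₀ cos²(14° − 0°) = I₀ cos²(14°) = 0.9415 I₀.
I₂ = I₁ cos²(47° − 14°) = 0.9415 I₀ · cos²(33°) = 0.6622 I₀.
I₃ = I₂ cos²(108° − 47°) = 0.6622 I₀ · cos²(61°) = 0.1556 I₀.
Ratio = 0.1556 / 0.6234 = 0.2497.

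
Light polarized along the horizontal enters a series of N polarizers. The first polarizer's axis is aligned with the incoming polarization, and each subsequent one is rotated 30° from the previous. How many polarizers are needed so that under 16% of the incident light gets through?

N = 8

First polarizer is aligned with the polarization: full transmission.
Each further stage multiplies by cos²(30°) = 0.75.
After N polarizers: T = 0.75^(N−1). Require T < 0.16 ⇒ N−1 > ln(0.16)/ln(0.75) = 6.37, so N−1 ≥ 7 and N = 8.
Check: N=8 gives T = 0.1335 < 0.16; N=7 gives T = 0.178.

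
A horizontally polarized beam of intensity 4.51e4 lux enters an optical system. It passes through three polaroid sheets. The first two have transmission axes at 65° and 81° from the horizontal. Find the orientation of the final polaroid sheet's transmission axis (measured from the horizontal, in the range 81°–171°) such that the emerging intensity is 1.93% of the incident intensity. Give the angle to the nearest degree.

By Malus's law, I₁ = I₀ cos²(65° − 0°) = I₀ cos²(65°) = 0.1786 I₀.
I₂ = I₁ cos²(81° − 65°) = 0.1786 I₀ · cos²(16°) = 0.165 I₀.
Need I₃/I₀ = 0.0193, so cos²(θ − 81°) = 0.0193 / 0.165 = 0.1169.
θ − 81° = arccos(√0.1169) = 70.0°, giving θ ≈ 81 + 70.0 = 151.0°.

θ ≈ 151°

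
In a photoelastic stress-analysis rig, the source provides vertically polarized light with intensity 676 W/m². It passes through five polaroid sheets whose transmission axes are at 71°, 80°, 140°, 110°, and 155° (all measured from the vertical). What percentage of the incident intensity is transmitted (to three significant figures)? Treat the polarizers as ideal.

I₁ = 676 W/m² · cos²(71°) = 71.65 W/m².
I₂ = I₁ · cos²(9°) = 71.65 · 0.9755 = 69.9 W/m².
I₃ = I₂ · cos²(60°) = 69.9 · 0.25 = 17.47 W/m².
I₄ = I₃ · cos²(30°) = 17.47 · 0.75 = 13.11 W/m².
I₅ = I₄ · cos²(45°) = 13.11 · 0.5 = 6.553 W/m².
That is 0.9694% of the incident intensity.

≈ 0.969%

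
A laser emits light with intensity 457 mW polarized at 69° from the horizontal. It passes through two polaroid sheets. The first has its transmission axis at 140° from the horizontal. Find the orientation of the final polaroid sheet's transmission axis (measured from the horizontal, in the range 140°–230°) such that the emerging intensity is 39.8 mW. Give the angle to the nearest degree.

By Malus's law, I₁ = I₀ cos²(140° − 69°) = I₀ cos²(71°) = 0.106 I₀.
Target fraction: 39.8 / 457 mW = 0.08709 of I₀.
Need I₂/I₀ = 0.08709, so cos²(θ − 140°) = 0.08709 / 0.106 = 0.8216.
θ − 140° = arccos(√0.8216) = 25.0°, giving θ ≈ 140 + 25.0 = 165.0°.

θ ≈ 165°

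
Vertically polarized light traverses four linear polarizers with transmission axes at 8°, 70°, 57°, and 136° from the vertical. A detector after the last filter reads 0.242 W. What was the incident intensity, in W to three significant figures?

By Malus's law, I₁ = I₀ cos²(8° − 0°) = I₀ cos²(8°) = 0.9806 I₀.
I₂ = I₁ cos²(70° − 8°) = 0.9806 I₀ · cos²(62°) = 0.2161 I₀.
I₃ = I₂ cos²(57° − 70°) = 0.2161 I₀ · cos²(13°) = 0.2052 I₀.
I₄ = I₃ cos²(136° − 57°) = 0.2052 I₀ · cos²(79°) = 0.007471 I₀.
So 0.242 W = 0.007471 I₀, giving I₀ = 0.242/0.007471 = 32.39 W.

I₀ ≈ 32.4 W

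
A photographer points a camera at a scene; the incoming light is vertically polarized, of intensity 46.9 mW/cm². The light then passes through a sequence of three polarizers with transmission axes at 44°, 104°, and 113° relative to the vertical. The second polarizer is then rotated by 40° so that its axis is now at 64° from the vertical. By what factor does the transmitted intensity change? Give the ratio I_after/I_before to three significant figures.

I_new/I_old ≈ 1.56

Before rotation:
By Malus's law, I₁ = I₀ cos²(44° − 0°) = I₀ cos²(44°) = 0.5174 I₀.
I₂ = I₁ cos²(104° − 44°) = 0.5174 I₀ · cos²(60°) = 0.1294 I₀.
I₃ = I₂ cos²(113° − 104°) = 0.1294 I₀ · cos²(9°) = 0.1262 I₀.
After rotation:
I₁ = I₀ cos²(44° − 0°) = I₀ cos²(44°) = 0.5174 I₀.
I₂ = I₁ cos²(64° − 44°) = 0.5174 I₀ · cos²(20°) = 0.4569 I₀.
I₃ = I₂ cos²(113° − 64°) = 0.4569 I₀ · cos²(49°) = 0.1967 I₀.
Ratio = 0.1967 / 0.1262 = 1.558.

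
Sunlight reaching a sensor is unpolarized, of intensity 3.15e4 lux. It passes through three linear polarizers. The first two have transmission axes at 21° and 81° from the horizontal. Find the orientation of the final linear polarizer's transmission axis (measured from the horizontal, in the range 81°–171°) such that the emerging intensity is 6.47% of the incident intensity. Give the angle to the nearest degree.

Unpolarized light through the first polarizer → I₁ = ½ I₀, now polarized at 21°.
I₂ = I₁ cos²(81° − 21°) = 0.5 I₀ · cos²(60°) = 0.125 I₀.
Need I₃/I₀ = 0.0647, so cos²(θ − 81°) = 0.0647 / 0.125 = 0.5176.
θ − 81° = arccos(√0.5176) = 44.0°, giving θ ≈ 81 + 44.0 = 125.0°.

θ ≈ 125°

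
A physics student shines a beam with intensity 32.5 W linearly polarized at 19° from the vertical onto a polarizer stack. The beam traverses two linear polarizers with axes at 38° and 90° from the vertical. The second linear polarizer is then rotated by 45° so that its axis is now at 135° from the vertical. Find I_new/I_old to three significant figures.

Before rotation:
I₁ = I₀ cos²(38° − 19°) = I₀ cos²(19°) = 0.894 I₀.
I₂ = I₁ cos²(90° − 38°) = 0.894 I₀ · cos²(52°) = 0.3389 I₀.
After rotation:
I₁ = I₀ cos²(38° − 19°) = I₀ cos²(19°) = 0.894 I₀.
Angle between axes 1 and 2: 83°. I₂ = 0.894 I₀ · cos²(83°) = 0.01328 I₀.
Ratio = 0.01328 / 0.3389 = 0.03918.

I_new/I_old ≈ 0.0392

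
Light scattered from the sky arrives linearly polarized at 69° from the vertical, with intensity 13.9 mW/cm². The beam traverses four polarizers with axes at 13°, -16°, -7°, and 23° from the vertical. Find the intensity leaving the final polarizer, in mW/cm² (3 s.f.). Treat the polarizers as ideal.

I ≈ 2.43 mW/cm²

By Malus's law, I₁ = 13.9 mW/cm² · cos²(56°) = 4.346 mW/cm².
I₂ = I₁ · cos²(29°) = 4.346 · 0.765 = 3.325 mW/cm².
I₃ = I₂ · cos²(9°) = 3.325 · 0.9755 = 3.244 mW/cm².
I₄ = I₃ · cos²(30°) = 3.244 · 0.75 = 2.433 mW/cm².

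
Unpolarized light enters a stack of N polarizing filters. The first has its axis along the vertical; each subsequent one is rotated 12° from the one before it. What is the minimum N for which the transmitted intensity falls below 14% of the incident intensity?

First polarizer halves the unpolarized light: factor 1/2.
Each further stage multiplies by cos²(12°) = 0.9568.
After N polarizers: T = 0.5·0.9568^(N−1). Require T < 0.14 ⇒ N−1 > ln(0.14/0.5)/ln(0.9568) = 28.81, so N−1 ≥ 29 and N = 30.
Check: N=30 gives T = 0.1388 < 0.14; N=29 gives T = 0.1451.

N = 30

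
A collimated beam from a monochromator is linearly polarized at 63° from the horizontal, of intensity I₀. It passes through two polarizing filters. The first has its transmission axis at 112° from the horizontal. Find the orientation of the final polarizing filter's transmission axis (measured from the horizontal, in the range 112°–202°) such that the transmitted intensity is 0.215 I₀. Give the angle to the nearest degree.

By Malus's law, I₁ = I₀ cos²(112° − 63°) = I₀ cos²(49°) = 0.4304 I₀.
Need I₂/I₀ = 0.215, so cos²(θ − 112°) = 0.215 / 0.4304 = 0.4995.
θ − 112° = arccos(√0.4995) = 45.0°, giving θ ≈ 112 + 45.0 = 157.0°.

θ ≈ 157°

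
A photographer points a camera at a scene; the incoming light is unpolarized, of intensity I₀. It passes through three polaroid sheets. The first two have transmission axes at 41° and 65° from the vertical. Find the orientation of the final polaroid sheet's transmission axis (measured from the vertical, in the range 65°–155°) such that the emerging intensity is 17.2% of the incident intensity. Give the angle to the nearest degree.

θ ≈ 115°

Unpolarized light through the first polarizer → I₁ = ½ I₀, now polarized at 41°.
I₂ = I₁ cos²(65° − 41°) = 0.5 I₀ · cos²(24°) = 0.4173 I₀.
Need I₃/I₀ = 0.172, so cos²(θ − 65°) = 0.172 / 0.4173 = 0.4122.
θ − 65° = arccos(√0.4122) = 50.1°, giving θ ≈ 65 + 50.1 = 115.1°.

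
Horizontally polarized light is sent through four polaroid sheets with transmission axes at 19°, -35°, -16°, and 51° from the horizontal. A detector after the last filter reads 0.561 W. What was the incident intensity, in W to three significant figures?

I₁ = I₀ cos²(19° − 0°) = I₀ cos²(19°) = 0.894 I₀.
I₂ = I₁ cos²(-35° − 19°) = 0.894 I₀ · cos²(54°) = 0.3089 I₀.
I₃ = I₂ cos²(-16° + 35°) = 0.3089 I₀ · cos²(19°) = 0.2761 I₀.
I₄ = I₃ cos²(51° + 16°) = 0.2761 I₀ · cos²(67°) = 0.04216 I₀.
So 0.561 W = 0.04216 I₀, giving I₀ = 0.561/0.04216 = 13.31 W.

I₀ ≈ 13.3 W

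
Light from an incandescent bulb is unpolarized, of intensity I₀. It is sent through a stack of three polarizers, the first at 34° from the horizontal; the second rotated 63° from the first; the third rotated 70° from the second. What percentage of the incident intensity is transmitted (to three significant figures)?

≈ 1.21%

Unpolarized light through the first polarizer → I₁ = ½ I₀, now polarized at 34°.
I₂ = I₁ cos²(63°) = 0.5 · 0.2061 I₀ = 0.1031 I₀.
I₃ = I₂ cos²(70°) = 0.1031 · 0.117 I₀ = 0.01205 I₀.
That is 1.205% of the incident intensity.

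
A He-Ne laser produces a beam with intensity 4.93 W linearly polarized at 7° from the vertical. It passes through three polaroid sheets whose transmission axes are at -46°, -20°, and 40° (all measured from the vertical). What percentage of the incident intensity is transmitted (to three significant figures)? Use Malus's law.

By Malus's law, I₁ = 4.93 W · cos²(53°) = 1.786 W.
I₂ = I₁ · cos²(26°) = 1.786 · 0.8078 = 1.442 W.
I₃ = I₂ · cos²(60°) = 1.442 · 0.25 = 0.3606 W.
That is 7.315% of the incident intensity.

≈ 7.31%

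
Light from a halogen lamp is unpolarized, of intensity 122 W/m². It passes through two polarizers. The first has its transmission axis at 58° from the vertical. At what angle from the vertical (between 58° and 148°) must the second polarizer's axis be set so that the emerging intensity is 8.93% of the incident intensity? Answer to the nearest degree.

Unpolarized light through the first polarizer → I₁ = ½ I₀, now polarized at 58°.
Need I₂/I₀ = 0.0893, so cos²(θ − 58°) = 0.0893 / 0.5 = 0.1786.
θ − 58° = arccos(√0.1786) = 65.0°, giving θ ≈ 58 + 65.0 = 123.0°.

θ ≈ 123°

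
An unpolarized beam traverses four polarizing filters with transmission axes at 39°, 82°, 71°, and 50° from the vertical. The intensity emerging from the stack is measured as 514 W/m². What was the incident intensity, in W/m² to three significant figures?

Unpolarized light through the first polarizer → I₁ = ½ I₀, now polarized at 39°.
I₂ = I₁ cos²(82° − 39°) = 0.5 I₀ · cos²(43°) = 0.2674 I₀.
I₃ = I₂ cos²(71° − 82°) = 0.2674 I₀ · cos²(11°) = 0.2577 I₀.
I₄ = I₃ cos²(50° − 71°) = 0.2577 I₀ · cos²(21°) = 0.2246 I₀.
So 514 W/m² = 0.2246 I₀, giving I₀ = 514/0.2246 = 2288 W/m².

I₀ ≈ 2290 W/m²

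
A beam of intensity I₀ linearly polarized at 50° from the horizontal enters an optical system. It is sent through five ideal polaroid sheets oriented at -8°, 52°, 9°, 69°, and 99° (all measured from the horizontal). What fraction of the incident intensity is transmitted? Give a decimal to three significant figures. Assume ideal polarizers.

By Malus's law, I₁ = I₀ cos²(-8° − 50°) = I₀ cos²(58°) = 0.2808 I₀.
I₂ = I₁ cos²(52° + 8°) = 0.2808 I₀ · cos²(60°) = 0.0702 I₀.
I₃ = I₂ cos²(9° − 52°) = 0.0702 I₀ · cos²(43°) = 0.03755 I₀.
I₄ = I₃ cos²(69° − 9°) = 0.03755 I₀ · cos²(60°) = 0.009388 I₀.
I₅ = I₄ cos²(99° − 69°) = 0.009388 I₀ · cos²(30°) = 0.007041 I₀.
Transmitted fraction = 0.007041.

≈ 0.00704 I₀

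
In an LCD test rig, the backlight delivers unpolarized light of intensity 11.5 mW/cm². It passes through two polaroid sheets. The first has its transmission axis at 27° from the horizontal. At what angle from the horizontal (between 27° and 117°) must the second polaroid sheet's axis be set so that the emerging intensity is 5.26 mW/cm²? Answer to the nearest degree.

Unpolarized light through the first polarizer → I₁ = ½ I₀, now polarized at 27°.
Target fraction: 5.26 / 11.5 mW/cm² = 0.4574 of I₀.
Need I₂/I₀ = 0.4574, so cos²(θ − 27°) = 0.4574 / 0.5 = 0.9148.
θ − 27° = arccos(√0.9148) = 17.0°, giving θ ≈ 27 + 17.0 = 44.0°.

θ ≈ 44°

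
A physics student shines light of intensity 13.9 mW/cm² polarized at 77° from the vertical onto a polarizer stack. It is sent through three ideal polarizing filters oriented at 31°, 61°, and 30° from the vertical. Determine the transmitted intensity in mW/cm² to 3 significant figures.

I ≈ 3.70 mW/cm²

By Malus's law, I₁ = 13.9 mW/cm² · cos²(46°) = 6.707 mW/cm².
I₂ = I₁ · cos²(30°) = 6.707 · 0.75 = 5.031 mW/cm².
I₃ = I₂ · cos²(31°) = 5.031 · 0.7347 = 3.696 mW/cm².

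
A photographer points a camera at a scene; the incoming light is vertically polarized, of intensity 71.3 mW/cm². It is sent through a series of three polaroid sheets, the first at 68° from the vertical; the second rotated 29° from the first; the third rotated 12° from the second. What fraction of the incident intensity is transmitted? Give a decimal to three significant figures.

I₁ = 71.3 mW/cm² · cos²(68°) = 10.01 mW/cm².
I₂ = I₁ · cos²(29°) = 10.01 · 0.765 = 7.654 mW/cm².
I₃ = I₂ · cos²(12°) = 7.654 · 0.9568 = 7.323 mW/cm².
Transmitted fraction = 0.1027.

I/I₀ ≈ 0.103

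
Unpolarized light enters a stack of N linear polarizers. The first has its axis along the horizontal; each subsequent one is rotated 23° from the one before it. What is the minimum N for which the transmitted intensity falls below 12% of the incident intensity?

N = 10

First polarizer halves the unpolarized light: factor 1/2.
Each further stage multiplies by cos²(23°) = 0.8473.
After N polarizers: T = 0.5·0.8473^(N−1). Require T < 0.12 ⇒ N−1 > ln(0.12/0.5)/ln(0.8473) = 8.61, so N−1 ≥ 9 and N = 10.
Check: N=10 gives T = 0.1126 < 0.12; N=9 gives T = 0.1329.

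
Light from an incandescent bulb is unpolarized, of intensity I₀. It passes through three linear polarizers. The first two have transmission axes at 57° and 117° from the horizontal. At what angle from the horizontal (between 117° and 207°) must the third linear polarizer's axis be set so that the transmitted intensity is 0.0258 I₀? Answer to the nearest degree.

θ ≈ 180°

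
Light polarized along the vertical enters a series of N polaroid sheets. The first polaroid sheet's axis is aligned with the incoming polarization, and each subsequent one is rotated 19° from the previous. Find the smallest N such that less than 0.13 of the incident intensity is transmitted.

N = 20

First polarizer is aligned with the polarization: full transmission.
Each further stage multiplies by cos²(19°) = 0.894.
After N polarizers: T = 0.894^(N−1). Require T < 0.13 ⇒ N−1 > ln(0.13)/ln(0.894) = 18.21, so N−1 ≥ 19 and N = 20.
Check: N=20 gives T = 0.119 < 0.13; N=19 gives T = 0.1331.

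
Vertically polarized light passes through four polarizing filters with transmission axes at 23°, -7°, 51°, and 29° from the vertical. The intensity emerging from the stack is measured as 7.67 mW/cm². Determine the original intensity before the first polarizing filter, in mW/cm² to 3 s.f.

By Malus's law, I₁ = I₀ cos²(23° − 0°) = I₀ cos²(23°) = 0.8473 I₀.
I₂ = I₁ cos²(-7° − 23°) = 0.8473 I₀ · cos²(30°) = 0.6355 I₀.
I₃ = I₂ cos²(51° + 7°) = 0.6355 I₀ · cos²(58°) = 0.1785 I₀.
I₄ = I₃ cos²(29° − 51°) = 0.1785 I₀ · cos²(22°) = 0.1534 I₀.
So 7.67 mW/cm² = 0.1534 I₀, giving I₀ = 7.67/0.1534 = 50 mW/cm².

I₀ ≈ 50.0 mW/cm²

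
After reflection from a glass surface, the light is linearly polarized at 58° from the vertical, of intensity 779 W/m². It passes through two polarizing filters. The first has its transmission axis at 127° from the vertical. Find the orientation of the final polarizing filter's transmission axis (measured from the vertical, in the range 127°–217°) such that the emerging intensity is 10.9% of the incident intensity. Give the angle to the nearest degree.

θ ≈ 150°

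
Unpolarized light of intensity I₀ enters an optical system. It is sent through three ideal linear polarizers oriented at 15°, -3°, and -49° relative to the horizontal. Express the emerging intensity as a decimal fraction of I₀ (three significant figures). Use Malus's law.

Unpolarized light through the first polarizer → I₁ = ½ I₀, now polarized at 15°.
I₂ = I₁ cos²(-3° − 15°) = 0.5 I₀ · cos²(18°) = 0.4523 I₀.
I₃ = I₂ cos²(-49° + 3°) = 0.4523 I₀ · cos²(46°) = 0.2182 I₀.
Transmitted fraction = 0.2182.

≈ 0.218 I₀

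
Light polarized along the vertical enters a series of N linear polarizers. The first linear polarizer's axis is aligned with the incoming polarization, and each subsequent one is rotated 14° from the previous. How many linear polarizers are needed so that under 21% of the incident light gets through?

N = 27

First polarizer is aligned with the polarization: full transmission.
Each further stage multiplies by cos²(14°) = 0.9415.
After N polarizers: T = 0.9415^(N−1). Require T < 0.21 ⇒ N−1 > ln(0.21)/ln(0.9415) = 25.88, so N−1 ≥ 26 and N = 27.
Check: N=27 gives T = 0.2085 < 0.21; N=26 gives T = 0.2214.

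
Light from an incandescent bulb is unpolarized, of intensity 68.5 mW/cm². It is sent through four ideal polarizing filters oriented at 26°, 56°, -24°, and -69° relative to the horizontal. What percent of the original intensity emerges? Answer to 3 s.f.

≈ 0.565%

Unpolarized light through the first polarizer → I₁ = 68.5 mW/cm²/2 = 34.25 mW/cm², polarized at 26°.
I₂ = I₁ · cos²(30°) = 34.25 · 0.75 = 25.69 mW/cm².
I₃ = I₂ · cos²(80°) = 25.69 · 0.03015 = 0.7746 mW/cm².
I₄ = I₃ · cos²(45°) = 0.7746 · 0.5 = 0.3873 mW/cm².
That is 0.5654% of the incident intensity.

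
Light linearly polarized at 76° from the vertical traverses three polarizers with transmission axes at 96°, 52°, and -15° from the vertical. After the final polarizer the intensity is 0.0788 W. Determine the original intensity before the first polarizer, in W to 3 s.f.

I₀ ≈ 1.13 W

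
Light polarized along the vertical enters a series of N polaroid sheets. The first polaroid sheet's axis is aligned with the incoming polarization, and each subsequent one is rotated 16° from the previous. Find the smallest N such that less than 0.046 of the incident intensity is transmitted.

First polarizer is aligned with the polarization: full transmission.
Each further stage multiplies by cos²(16°) = 0.924.
After N polarizers: T = 0.924^(N−1). Require T < 0.046 ⇒ N−1 > ln(0.046)/ln(0.924) = 38.97, so N−1 ≥ 39 and N = 40.
Check: N=40 gives T = 0.04588 < 0.046; N=39 gives T = 0.04966.

N = 40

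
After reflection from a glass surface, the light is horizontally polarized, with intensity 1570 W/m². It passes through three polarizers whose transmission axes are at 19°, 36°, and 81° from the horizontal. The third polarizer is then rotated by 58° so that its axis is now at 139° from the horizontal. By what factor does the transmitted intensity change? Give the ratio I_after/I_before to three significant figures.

Before rotation:
I₁ = I₀ cos²(19° − 0°) = I₀ cos²(19°) = 0.894 I₀.
I₂ = I₁ cos²(36° − 19°) = 0.894 I₀ · cos²(17°) = 0.8176 I₀.
I₃ = I₂ cos²(81° − 36°) = 0.8176 I₀ · cos²(45°) = 0.4088 I₀.
After rotation:
I₁ = I₀ cos²(19° − 0°) = I₀ cos²(19°) = 0.894 I₀.
I₂ = I₁ cos²(36° − 19°) = 0.894 I₀ · cos²(17°) = 0.8176 I₀.
Angle between axes 2 and 3: 77°. I₃ = 0.8176 I₀ · cos²(77°) = 0.04137 I₀.
Ratio = 0.04137 / 0.4088 = 0.1012.

I_new/I_old ≈ 0.101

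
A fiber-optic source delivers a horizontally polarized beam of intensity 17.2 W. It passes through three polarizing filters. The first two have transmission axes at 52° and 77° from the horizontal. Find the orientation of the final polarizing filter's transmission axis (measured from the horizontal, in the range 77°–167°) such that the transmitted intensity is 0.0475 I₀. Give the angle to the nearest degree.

θ ≈ 144°

By Malus's law, I₁ = I₀ cos²(52° − 0°) = I₀ cos²(52°) = 0.379 I₀.
I₂ = I₁ cos²(77° − 52°) = 0.379 I₀ · cos²(25°) = 0.3113 I₀.
Need I₃/I₀ = 0.0475, so cos²(θ − 77°) = 0.0475 / 0.3113 = 0.1526.
θ − 77° = arccos(√0.1526) = 67.0°, giving θ ≈ 77 + 67.0 = 144.0°.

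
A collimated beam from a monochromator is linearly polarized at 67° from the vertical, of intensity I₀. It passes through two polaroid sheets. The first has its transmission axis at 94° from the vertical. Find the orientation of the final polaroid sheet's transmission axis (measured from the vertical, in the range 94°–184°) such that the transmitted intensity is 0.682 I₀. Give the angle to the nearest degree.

I₁ = I₀ cos²(94° − 67°) = I₀ cos²(27°) = 0.7939 I₀.
Need I₂/I₀ = 0.682, so cos²(θ − 94°) = 0.682 / 0.7939 = 0.8591.
θ − 94° = arccos(√0.8591) = 22.1°, giving θ ≈ 94 + 22.1 = 116.1°.

θ ≈ 116°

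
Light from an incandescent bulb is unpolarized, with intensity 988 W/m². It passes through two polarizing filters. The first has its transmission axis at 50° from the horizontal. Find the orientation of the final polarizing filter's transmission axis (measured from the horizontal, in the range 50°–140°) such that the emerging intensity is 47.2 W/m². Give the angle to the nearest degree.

Unpolarized light through the first polarizer → I₁ = ½ I₀, now polarized at 50°.
Target fraction: 47.2 / 988 W/m² = 0.04777 of I₀.
Need I₂/I₀ = 0.04777, so cos²(θ − 50°) = 0.04777 / 0.5 = 0.09555.
θ − 50° = arccos(√0.09555) = 72.0°, giving θ ≈ 50 + 72.0 = 122.0°.

θ ≈ 122°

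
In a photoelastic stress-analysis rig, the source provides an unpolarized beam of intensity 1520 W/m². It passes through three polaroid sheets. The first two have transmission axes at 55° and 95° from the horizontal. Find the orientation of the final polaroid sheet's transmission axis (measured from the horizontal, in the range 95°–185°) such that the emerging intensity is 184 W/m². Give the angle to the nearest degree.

θ ≈ 145°

Unpolarized light through the first polarizer → I₁ = ½ I₀, now polarized at 55°.
I₂ = I₁ cos²(95° − 55°) = 0.5 I₀ · cos²(40°) = 0.2934 I₀.
Target fraction: 184 / 1520 W/m² = 0.1211 of I₀.
Need I₃/I₀ = 0.1211, so cos²(θ − 95°) = 0.1211 / 0.2934 = 0.4126.
θ − 95° = arccos(√0.4126) = 50.0°, giving θ ≈ 95 + 50.0 = 145.0°.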